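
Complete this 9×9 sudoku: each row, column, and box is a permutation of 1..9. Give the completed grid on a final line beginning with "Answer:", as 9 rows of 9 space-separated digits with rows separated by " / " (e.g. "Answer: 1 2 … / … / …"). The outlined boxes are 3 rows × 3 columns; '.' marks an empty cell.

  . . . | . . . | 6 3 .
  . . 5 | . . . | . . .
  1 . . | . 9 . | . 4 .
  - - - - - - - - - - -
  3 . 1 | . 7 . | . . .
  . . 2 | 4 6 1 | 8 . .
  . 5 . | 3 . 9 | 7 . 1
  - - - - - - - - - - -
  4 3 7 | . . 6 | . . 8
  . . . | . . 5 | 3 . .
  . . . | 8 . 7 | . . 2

Step 1. [r2c8∈{1,2,7,8,9}] r2c8 is the only open cell in col 8 admitting 8 ⇒ r2c8=8.
Step 2. [r1c5∈{1,2,4,5,8}] in col 5, 5 fits only at r1c5 ⇒ r1c5=5.
Step 3. [r1c4∈{1,2,7}] 1 has one home in row 1: r1c4, so r1c4=1.
Step 4. [r4c4∈{2,5}] 5 has one home in col 4: r4c4 ⇒ r4c4=5.
Step 5. [r2c7∈{1,2,9}] r2c7 is the only open cell in row 2 admitting 1. So r2c7=1.
Step 6. [r3c7∈{2,5}] in box 3, 2 fits only at r3c7. So r3c7=2.
Step 7. [r8c8∈{1,6,7,9}] r8c8 is the only open cell in col 8 admitting 7 ⇒ r8c8=7.
Step 8. [r6c5∈{2,8}] across col 5, 8 lands solely at r6c5. So r6c5=8.
Step 9. [r4c2∈{4,6,8,9}] in row 4, 8 fits only at r4c2. So r4c2=8.
Step 10. [r6c1∈{6}] r6c1 has the single candidate 6, so r6c1=6.
Step 11. [r9c1∈{5,9}] across col 1, 5 lands solely at r9c1. So r9c1=5.
Step 12. [r4c6∈{2}] r4c6's peers cover all but 2 ⇒ r4c6=2.
Step 13. [r9c5∈{1,3,4}] 3 has one home in row 9: r9c5 ⇒ r9c5=3.
Step 14. [r8c5∈{1,2,4}] box 8 places 4 nowhere but r8c5 ⇒ r8c5=4.
Step 15. [r8c2∈{1,2,6,9}] 1 has one home in row 8: r8c2, so r8c2=1.
Step 16. [r8c1∈{2,8,9}] r8c1 is the only open cell in box 7 admitting 2, so r8c1=2.
Step 17. [r1c1∈{7,8,9}] across col 1, 8 lands solely at r1c1. So r1c1=8.
Step 18. [r1c2∈{2,4,7,9}] in row 1, 2 fits only at r1c2, so r1c2=2.
Step 19. [r2c2∈{4,6,7,9}] 4 has one home in col 2: r2c2, so r2c2=4.
Step 20. [r1c3∈{9}] r1c3 is down to just 9, so r1c3=9.
Step 21. [r9c2∈{6,9}] across box 7, 9 lands solely at r9c2. So r9c2=9.
Step 22. [r2c1∈{7}] nothing but 7 survives at r2c1. So r2c1=7.
Step 23. [r9c3∈{6}] r9c3 is down to just 6 ⇒ r9c3=6.
Step 24. [r2c9∈{9}] r2c9 is down to just 9, so r2c9=9.
Step 25. [r7c5∈{1,2}] in col 5, 1 fits only at r7c5, so r7c5=1.
Step 26. [r7c4∈{2,9}] r7c4 is the only open cell in row 7 admitting 2. So r7c4=2.
Step 27. [r4c9∈{4,6}] r4c9 is the only open cell in col 9 admitting 4, so r4c9=4.
Step 28. [r4c7∈{9}] nothing but 9 survives at r4c7 ⇒ r4c7=9.
Step 29. [r5c8∈{5}] nothing but 5 survives at r5c8 ⇒ r5c8=5.
Step 30. [r3c4∈{6,7}] col 4 places 7 nowhere but r3c4, so r3c4=7.
Step 31. [r2c6∈{3}] r2c6 is down to just 3, so r2c6=3.
Step 32. [r7c8∈{9}] only 9 remains possible at r7c8. So r7c8=9.
Step 33. [r6c3∈{4}] r6c3 is down to just 4, so r6c3=4.
Step 34. [r9c8∈{1}] r9c8's peers cover all but 1, so r9c8=1.
Step 35. [r3c2∈{6}] r3c2 is down to just 6. So r3c2=6.
Step 36. [r2c5∈{2}] r2c5 is down to just 2. So r2c5=2.
Step 37. [r8c4∈{9}] r8c4 is down to just 9. So r8c4=9.
Step 38. [r1c6∈{4}] r1c6 is down to just 4 ⇒ r1c6=4.
Step 39. [r5c1∈{9}] r5c1 is down to just 9 ⇒ r5c1=9.
Step 40. [r6c8∈{2}] r6c8 is down to just 2. So r6c8=2.
Step 41. [r8c9∈{6}] r8c9 has the single candidate 6 ⇒ r8c9=6.
Step 42. [r5c9∈{3}] r5c9 is down to just 3 ⇒ r5c9=3.
Step 43. [r7c7∈{5}] only 5 remains possible at r7c7 ⇒ r7c7=5.
Step 44. [r4c8∈{6}] nothing but 6 survives at r4c8, so r4c8=6.
Step 45. [r3c3∈{3}] nothing but 3 survives at r3c3, so r3c3=3.
Step 46. [r8c3∈{8}] only 8 remains possible at r8c3, so r8c3=8.
Step 47. [r5c2∈{7}] r5c2 is down to just 7, so r5c2=7.
Step 48. [r3c6∈{8}] r3c6 has the single candidate 8. So r3c6=8.
Step 49. [r2c4∈{6}] r2c4 is down to just 6. So r2c4=6.
Step 50. [r9c7∈{4}] r9c7 is down to just 4, so r9c7=4.
Step 51. [r1c9∈{7}] nothing but 7 survives at r1c9 ⇒ r1c9=7.
Step 52. [r3c9∈{5}] r3c9's peers cover all but 5, so r3c9=5.

Answer: 8 2 9 1 5 4 6 3 7 / 7 4 5 6 2 3 1 8 9 / 1 6 3 7 9 8 2 4 5 / 3 8 1 5 7 2 9 6 4 / 9 7 2 4 6 1 8 5 3 / 6 5 4 3 8 9 7 2 1 / 4 3 7 2 1 6 5 9 8 / 2 1 8 9 4 5 3 7 6 / 5 9 6 8 3 7 4 1 2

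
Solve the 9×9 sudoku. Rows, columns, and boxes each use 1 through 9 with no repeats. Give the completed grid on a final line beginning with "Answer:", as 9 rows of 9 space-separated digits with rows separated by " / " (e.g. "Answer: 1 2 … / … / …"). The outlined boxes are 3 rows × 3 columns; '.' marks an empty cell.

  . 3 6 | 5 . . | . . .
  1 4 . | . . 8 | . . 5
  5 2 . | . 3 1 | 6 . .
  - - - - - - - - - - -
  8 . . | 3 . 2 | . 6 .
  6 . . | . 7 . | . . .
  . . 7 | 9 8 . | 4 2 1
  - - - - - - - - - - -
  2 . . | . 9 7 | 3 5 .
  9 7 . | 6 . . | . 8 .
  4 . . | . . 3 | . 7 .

Step 1. [r6c2∈{5}] nothing but 5 survives at r6c2 ⇒ r6c2=5.
Step 2. [r2c3∈{9}] r2c3 is down to just 9. So r2c3=9.
Step 3. [r5c9∈{3,8,9}] across col 9, 3 lands solely at r5c9 ⇒ r5c9=3.
Step 4. [r5c8∈{9}] nothing but 9 survives at r5c8. So r5c8=9.
Step 5. [r3c9∈{4,7,8,9}] row 3 places 9 nowhere but r3c9. So r3c9=9.
Step 6. [r5c2∈{1}] r5c2's peers cover all but 1 ⇒ r5c2=1.
Step 7. [r5c4∈{4}] r5c4's peers cover all but 4. So r5c4=4.
Step 8. [r1c9∈{2,4,7,8}] across col 9, 8 lands solely at r1c9. So r1c9=8.
Step 9. [r5c6∈{5}] r5c6 has the single candidate 5 ⇒ r5c6=5.
Step 10. [r8c6∈{4}] r8c6 has the single candidate 4, so r8c6=4.
Step 11. [r8c9∈{2}] r8c9 is down to just 2, so r8c9=2.
Step 12. [r8c7∈{1}] only 1 remains possible at r8c7, so r8c7=1.
Step 13. [r3c3∈{8}] r3c3 is down to just 8 ⇒ r3c3=8.
Step 14. [r9c9∈{6}] r9c9 has the single candidate 6. So r9c9=6.
Step 15. [r9c2∈{8}] nothing but 8 survives at r9c2, so r9c2=8.
Step 16. [r8c5∈{5}] r8c5 is down to just 5 ⇒ r8c5=5.
Step 17. [r7c3∈{1}] r7c3's peers cover all but 1 ⇒ r7c3=1.
Step 18. [r1c5∈{2,4}] 4 has one home in col 5: r1c5, so r1c5=4.
Step 19. [r9c4∈{1,2}] r9c4 is the only open cell in col 4 admitting 1 ⇒ r9c4=1.
Step 20. [r2c4∈{2,7}] across col 4, 2 lands solely at r2c4 ⇒ r2c4=2.
Step 21. [r2c7∈{7}] nothing but 7 survives at r2c7, so r2c7=7.
Step 22. [r4c2∈{9}] nothing but 9 survives at r4c2 ⇒ r4c2=9.
Step 23. [r4c3∈{4}] r4c3 is down to just 4. So r4c3=4.
Step 24. [r8c3∈{3}] r8c3 is down to just 3, so r8c3=3.
Step 25. [r5c7∈{8}] r5c7's peers cover all but 8. So r5c7=8.
Step 26. [r1c1∈{7}] r1c1 has the single candidate 7, so r1c1=7.
Step 27. [r4c9∈{7}] r4c9 has the single candidate 7. So r4c9=7.
Step 28. [r9c3∈{5}] only 5 remains possible at r9c3. So r9c3=5.
Step 29. [r1c6∈{9}] r1c6 has the single candidate 9 ⇒ r1c6=9.
Step 30. [r7c2∈{6}] r7c2 has the single candidate 6, so r7c2=6.
Step 31. [r5c3∈{2}] nothing but 2 survives at r5c3. So r5c3=2.
Step 32. [r4c5∈{1}] r4c5 has the single candidate 1, so r4c5=1.
Step 33. [r3c4∈{7}] only 7 remains possible at r3c4, so r3c4=7.
Step 34. [r7c9∈{4}] nothing but 4 survives at r7c9 ⇒ r7c9=4.
Step 35. [r4c7∈{5}] only 5 remains possible at r4c7 ⇒ r4c7=5.
Step 36. [r9c5∈{2}] nothing but 2 survives at r9c5, so r9c5=2.
Step 37. [r7c4∈{8}] only 8 remains possible at r7c4, so r7c4=8.
Step 38. [r6c1∈{3}] nothing but 3 survives at r6c1. So r6c1=3.
Step 39. [r1c7∈{2}] nothing but 2 survives at r1c7, so r1c7=2.
Step 40. [r3c8∈{4}] r3c8 has the single candidate 4 ⇒ r3c8=4.
Step 41. [r1c8∈{1}] r1c8 has the single candidate 1 ⇒ r1c8=1.
Step 42. [r6c6∈{6}] r6c6 is down to just 6, so r6c6=6.
Step 43. [r2c8∈{3}] r2c8's peers cover all but 3. So r2c8=3.
Step 44. [r2c5∈{6}] r2c5 is down to just 6 ⇒ r2c5=6.
Step 45. [r9c7∈{9}] nothing but 9 survives at r9c7. So r9c7=9.

Answer: 7 3 6 5 4 9 2 1 8 / 1 4 9 2 6 8 7 3 5 / 5 2 8 7 3 1 6 4 9 / 8 9 4 3 1 2 5 6 7 / 6 1 2 4 7 5 8 9 3 / 3 5 7 9 8 6 4 2 1 / 2 6 1 8 9 7 3 5 4 / 9 7 3 6 5 4 1 8 2 / 4 8 5 1 2 3 9 7 6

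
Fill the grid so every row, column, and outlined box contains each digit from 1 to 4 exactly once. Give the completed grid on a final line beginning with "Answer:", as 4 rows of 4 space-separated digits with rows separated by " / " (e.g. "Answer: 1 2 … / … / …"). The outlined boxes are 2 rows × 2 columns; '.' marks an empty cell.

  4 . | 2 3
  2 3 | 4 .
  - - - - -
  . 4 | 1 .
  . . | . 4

Step 1. [r4c1∈{1,3}] in col 1, 1 fits only at r4c1 ⇒ r4c1=1.
Step 2. [r3c4∈{2}] nothing but 2 survives at r3c4. So r3c4=2.
Step 3. [r2c4∈{1}] nothing but 1 survives at r2c4 ⇒ r2c4=1.
Step 4. [r1c2∈{1}] r1c2's peers cover all but 1 ⇒ r1c2=1.
Step 5. [r4c3∈{3}] r4c3 has the single candidate 3 ⇒ r4c3=3.
Step 6. [r4c2∈{2}] r4c2 has the single candidate 2, so r4c2=2.
Step 7. [r3c1∈{3}] r3c1 is down to just 3 ⇒ r3c1=3.

Answer: 4 1 2 3 / 2 3 4 1 / 3 4 1 2 / 1 2 3 4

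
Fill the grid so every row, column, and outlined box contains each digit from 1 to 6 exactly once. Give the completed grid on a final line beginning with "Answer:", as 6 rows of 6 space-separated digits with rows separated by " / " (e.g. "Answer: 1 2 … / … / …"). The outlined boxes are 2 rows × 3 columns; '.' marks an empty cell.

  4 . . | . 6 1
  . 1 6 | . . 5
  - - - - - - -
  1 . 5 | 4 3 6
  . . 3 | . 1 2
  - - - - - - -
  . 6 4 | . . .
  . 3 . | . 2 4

Step 1. [r5c5∈{5}] r5c5's peers cover all but 5. So r5c5=5.
Step 2. [r1c4∈{2,3}] 3 has one home in row 1: r1c4 ⇒ r1c4=3.
Step 3. [r1c3∈{2}] only 2 remains possible at r1c3. So r1c3=2.
Step 4. [r6c4∈{1,6}] in row 6, 6 fits only at r6c4. So r6c4=6.
Step 5. [r6c3∈{1}] r6c3 has the single candidate 1, so r6c3=1.
Step 6. [r5c1∈{2}] nothing but 2 survives at r5c1, so r5c1=2.
Step 7. [r4c4∈{5}] r4c4 has the single candidate 5, so r4c4=5.
Step 8. [r4c2∈{4}] r4c2 is down to just 4, so r4c2=4.
Step 9. [r5c6∈{3}] r5c6 has the single candidate 3 ⇒ r5c6=3.
Step 10. [r5c4∈{1}] nothing but 1 survives at r5c4 ⇒ r5c4=1.
Step 11. [r2c1∈{3}] r2c1 has the single candidate 3. So r2c1=3.
Step 12. [r1c2∈{5}] r1c2 has the single candidate 5, so r1c2=5.
Step 13. [r6c1∈{5}] r6c1's peers cover all but 5, so r6c1=5.
Step 14. [r4c1∈{6}] only 6 remains possible at r4c1 ⇒ r4c1=6.
Step 15. [r2c5∈{4}] only 4 remains possible at r2c5, so r2c5=4.
Step 16. [r2c4∈{2}] nothing but 2 survives at r2c4, so r2c4=2.
Step 17. [r3c2∈{2}] r3c2 has the single candidate 2 ⇒ r3c2=2.

Answer: 4 5 2 3 6 1 / 3 1 6 2 4 5 / 1 2 5 4 3 6 / 6 4 3 5 1 2 / 2 6 4 1 5 3 / 5 3 1 6 2 4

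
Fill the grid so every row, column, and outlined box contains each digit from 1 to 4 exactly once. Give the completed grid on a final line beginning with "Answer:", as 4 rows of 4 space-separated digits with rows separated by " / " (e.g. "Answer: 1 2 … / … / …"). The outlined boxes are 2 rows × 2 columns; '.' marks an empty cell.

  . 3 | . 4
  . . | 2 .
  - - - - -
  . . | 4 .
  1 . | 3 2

Step 1. [r2c2∈{1,4}] r2c2 is the only open cell in col 2 admitting 1, so r2c2=1.
Step 2. [r1c1∈{2}] nothing but 2 survives at r1c1 ⇒ r1c1=2.
Step 3. [r4c2∈{4}] r4c2 has the single candidate 4 ⇒ r4c2=4.
Step 4. [r3c4∈{1}] r3c4 is down to just 1. So r3c4=1.
Step 5. [r3c2∈{2}] only 2 remains possible at r3c2 ⇒ r3c2=2.
Step 6. [r3c1∈{3}] r3c1 is down to just 3 ⇒ r3c1=3.
Step 7. [r2c4∈{3}] only 3 remains possible at r2c4, so r2c4=3.
Step 8. [r1c3∈{1}] only 1 remains possible at r1c3. So r1c3=1.
Step 9. [r2c1∈{4}] only 4 remains possible at r2c1, so r2c1=4.

Answer: 2 3 1 4 / 4 1 2 3 / 3 2 4 1 / 1 4 3 2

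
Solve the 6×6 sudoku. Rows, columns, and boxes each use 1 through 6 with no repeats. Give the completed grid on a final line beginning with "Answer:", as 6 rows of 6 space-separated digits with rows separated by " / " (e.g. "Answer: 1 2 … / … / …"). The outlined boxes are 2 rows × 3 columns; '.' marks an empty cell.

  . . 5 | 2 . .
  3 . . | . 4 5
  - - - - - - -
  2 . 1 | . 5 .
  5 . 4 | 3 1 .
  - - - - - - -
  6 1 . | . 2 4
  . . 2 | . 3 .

Step 1. [r3c6∈{6}] r3c6's peers cover all but 6 ⇒ r3c6=6.
Step 2. [r2c3∈{6}] nothing but 6 survives at r2c3, so r2c3=6.
Step 3. [r6c4∈{1,5,6}] across row 6, 6 lands solely at r6c4. So r6c4=6.
Step 4. [r1c2∈{4}] r1c2's peers cover all but 4 ⇒ r1c2=4.
Step 5. [r2c4∈{1}] only 1 remains possible at r2c4 ⇒ r2c4=1.
Step 6. [r6c6∈{1}] r6c6 has the single candidate 1 ⇒ r6c6=1.
Step 7. [r4c2∈{6}] r4c2's peers cover all but 6 ⇒ r4c2=6.
Step 8. [r6c2∈{5}] r6c2's peers cover all but 5, so r6c2=5.
Step 9. [r4c6∈{2}] only 2 remains possible at r4c6. So r4c6=2.
Step 10. [r5c4∈{5}] r5c4's peers cover all but 5, so r5c4=5.
Step 11. [r3c2∈{3}] only 3 remains possible at r3c2, so r3c2=3.
Step 12. [r5c3∈{3}] nothing but 3 survives at r5c3 ⇒ r5c3=3.
Step 13. [r1c5∈{6}] nothing but 6 survives at r1c5. So r1c5=6.
Step 14. [r3c4∈{4}] r3c4's peers cover all but 4. So r3c4=4.
Step 15. [r2c2∈{2}] only 2 remains possible at r2c2. So r2c2=2.
Step 16. [r1c6∈{3}] nothing but 3 survives at r1c6 ⇒ r1c6=3.
Step 17. [r6c1∈{4}] nothing but 4 survives at r6c1 ⇒ r6c1=4.
Step 18. [r1c1∈{1}] nothing but 1 survives at r1c1 ⇒ r1c1=1.

Answer: 1 4 5 2 6 3 / 3 2 6 1 4 5 / 2 3 1 4 5 6 / 5 6 4 3 1 2 / 6 1 3 5 2 4 / 4 5 2 6 3 1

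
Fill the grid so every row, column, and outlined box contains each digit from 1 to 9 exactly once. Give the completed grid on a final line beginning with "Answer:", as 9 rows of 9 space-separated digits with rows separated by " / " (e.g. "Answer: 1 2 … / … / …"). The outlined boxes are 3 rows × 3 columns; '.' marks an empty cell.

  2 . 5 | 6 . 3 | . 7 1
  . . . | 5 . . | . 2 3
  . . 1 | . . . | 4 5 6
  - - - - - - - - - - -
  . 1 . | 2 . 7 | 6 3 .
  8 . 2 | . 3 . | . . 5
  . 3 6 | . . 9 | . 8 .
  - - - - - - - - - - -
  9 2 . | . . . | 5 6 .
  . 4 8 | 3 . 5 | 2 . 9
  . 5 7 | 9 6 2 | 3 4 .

Step 1. [r3c6∈{8}] only 8 remains possible at r3c6. So r3c6=8.
Step 2. [r1c5∈{4,9}] row 1 places 4 nowhere but r1c5 ⇒ r1c5=4.
Step 3. [r8c5∈{1,7}] row 8 places 7 nowhere but r8c5, so r8c5=7.
Step 4. [r7c4∈{1,4,8}] 8 has one home in col 4: r7c4. So r7c4=8.
Step 5. [r2c2∈{6,7,8,9}] across col 2, 6 lands solely at r2c2, so r2c2=6.
Step 6. [r2c1∈{4,7}] row 2 places 7 nowhere but r2c1. So r2c1=7.
Step 7. [r3c2∈{9}] nothing but 9 survives at r3c2, so r3c2=9.
Step 8. [r1c7∈{8,9}] row 1 places 9 nowhere but r1c7, so r1c7=9.
Step 9. [r4c9∈{4}] r4c9's peers cover all but 4, so r4c9=4.
Step 10. [r2c6∈{1}] r2c6's peers cover all but 1. So r2c6=1.
Step 11. [r8c8∈{1}] r8c8 is down to just 1, so r8c8=1.
Step 12. [r6c1∈{4,5}] 4 has one home in col 1: r6c1, so r6c1=4.
Step 13. [r6c4∈{1}] r6c4's peers cover all but 1 ⇒ r6c4=1.
Step 14. [r6c7∈{7}] r6c7 has the single candidate 7. So r6c7=7.
Step 15. [r7c6∈{4}] r7c6's peers cover all but 4 ⇒ r7c6=4.
Step 16. [r6c5∈{5}] only 5 remains possible at r6c5 ⇒ r6c5=5.
Step 17. [r7c9∈{7}] nothing but 7 survives at r7c9. So r7c9=7.
Step 18. [r3c1∈{3}] nothing but 3 survives at r3c1, so r3c1=3.
Step 19. [r3c5∈{2}] r3c5 is down to just 2, so r3c5=2.
Step 20. [r5c4∈{4}] r5c4 is down to just 4 ⇒ r5c4=4.
Step 21. [r9c1∈{1}] nothing but 1 survives at r9c1 ⇒ r9c1=1.
Step 22. [r2c7∈{8}] r2c7 is down to just 8, so r2c7=8.
Step 23. [r5c6∈{6}] r5c6 has the single candidate 6 ⇒ r5c6=6.
Step 24. [r3c4∈{7}] r3c4 has the single candidate 7 ⇒ r3c4=7.
Step 25. [r9c9∈{8}] r9c9 has the single candidate 8. So r9c9=8.
Step 26. [r4c1∈{5}] r4c1's peers cover all but 5. So r4c1=5.
Step 27. [r2c3∈{4}] r2c3's peers cover all but 4. So r2c3=4.
Step 28. [r1c2∈{8}] r1c2's peers cover all but 8. So r1c2=8.
Step 29. [r5c7∈{1}] only 1 remains possible at r5c7 ⇒ r5c7=1.
Step 30. [r4c3∈{9}] r4c3's peers cover all but 9. So r4c3=9.
Step 31. [r2c5∈{9}] r2c5 is down to just 9, so r2c5=9.
Step 32. [r7c3∈{3}] only 3 remains possible at r7c3 ⇒ r7c3=3.
Step 33. [r7c5∈{1}] r7c5 is down to just 1, so r7c5=1.
Step 34. [r5c2∈{7}] nothing but 7 survives at r5c2. So r5c2=7.
Step 35. [r6c9∈{2}] nothing but 2 survives at r6c9, so r6c9=2.
Step 36. [r8c1∈{6}] only 6 remains possible at r8c1 ⇒ r8c1=6.
Step 37. [r4c5∈{8}] only 8 remains possible at r4c5 ⇒ r4c5=8.
Step 38. [r5c8∈{9}] r5c8 is down to just 9 ⇒ r5c8=9.

Answer: 2 8 5 6 4 3 9 7 1 / 7 6 4 5 9 1 8 2 3 / 3 9 1 7 2 8 4 5 6 / 5 1 9 2 8 7 6 3 4 / 8 7 2 4 3 6 1 9 5 / 4 3 6 1 5 9 7 8 2 / 9 2 3 8 1 4 5 6 7 / 6 4 8 3 7 5 2 1 9 / 1 5 7 9 6 2 3 4 8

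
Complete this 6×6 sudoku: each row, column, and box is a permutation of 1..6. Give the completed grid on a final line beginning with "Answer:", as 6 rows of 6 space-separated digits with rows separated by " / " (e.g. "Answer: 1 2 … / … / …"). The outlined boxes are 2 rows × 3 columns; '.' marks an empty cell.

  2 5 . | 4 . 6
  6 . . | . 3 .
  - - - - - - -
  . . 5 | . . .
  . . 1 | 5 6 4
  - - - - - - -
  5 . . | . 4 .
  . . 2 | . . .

Step 1. [r6c1∈{1,3,4}] r6c1 is the only open cell in col 1 admitting 1, so r6c1=1.
Step 2. [r3c2∈{2,3,4,6}] r3c2 is the only open cell in row 3 admitting 6. So r3c2=6.
Step 3. [r5c2∈{3}] nothing but 3 survives at r5c2, so r5c2=3.
Step 4. [r2c2∈{1,4}] in col 2, 1 fits only at r2c2 ⇒ r2c2=1.
Step 5. [r2c4∈{2}] nothing but 2 survives at r2c4 ⇒ r2c4=2.
Step 6. [r3c5∈{1,2}] col 5 places 2 nowhere but r3c5 ⇒ r3c5=2.
Step 7. [r6c4∈{3,6}] row 6 places 6 nowhere but r6c4. So r6c4=6.
Step 8. [r3c4∈{1,3}] 3 has one home in col 4: r3c4 ⇒ r3c4=3.
Step 9. [r6c6∈{3,5}] in row 6, 3 fits only at r6c6, so r6c6=3.
Step 10. [r5c6∈{1,2}] across row 5, 2 lands solely at r5c6, so r5c6=2.
Step 11. [r5c3∈{6}] r5c3 has the single candidate 6. So r5c3=6.
Step 12. [r6c2∈{4}] only 4 remains possible at r6c2, so r6c2=4.
Step 13. [r4c1∈{3}] r4c1 is down to just 3 ⇒ r4c1=3.
Step 14. [r4c2∈{2}] nothing but 2 survives at r4c2 ⇒ r4c2=2.
Step 15. [r3c6∈{1}] only 1 remains possible at r3c6, so r3c6=1.
Step 16. [r1c3∈{3}] nothing but 3 survives at r1c3 ⇒ r1c3=3.
Step 17. [r6c5∈{5}] r6c5 has the single candidate 5. So r6c5=5.
Step 18. [r3c1∈{4}] r3c1 has the single candidate 4, so r3c1=4.
Step 19. [r5c4∈{1}] nothing but 1 survives at r5c4, so r5c4=1.
Step 20. [r2c3∈{4}] r2c3 has the single candidate 4 ⇒ r2c3=4.
Step 21. [r1c5∈{1}] r1c5's peers cover all but 1 ⇒ r1c5=1.
Step 22. [r2c6∈{5}] nothing but 5 survives at r2c6. So r2c6=5.

Answer: 2 5 3 4 1 6 / 6 1 4 2 3 5 / 4 6 5 3 2 1 / 3 2 1 5 6 4 / 5 3 6 1 4 2 / 1 4 2 6 5 3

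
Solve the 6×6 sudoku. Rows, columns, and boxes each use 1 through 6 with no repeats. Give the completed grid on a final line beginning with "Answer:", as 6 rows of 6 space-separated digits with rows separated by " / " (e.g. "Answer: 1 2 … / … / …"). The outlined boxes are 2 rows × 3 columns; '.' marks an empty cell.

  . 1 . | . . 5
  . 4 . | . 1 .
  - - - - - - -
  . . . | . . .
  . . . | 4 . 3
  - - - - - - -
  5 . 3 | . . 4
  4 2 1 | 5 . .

Step 1. [r6c6∈{6}] nothing but 6 survives at r6c6 ⇒ r6c6=6.
Step 2. [r2c6∈{2}] r2c6 is down to just 2, so r2c6=2.
Step 3. [r2c3∈{5,6}] row 2 places 5 nowhere but r2c3 ⇒ r2c3=5.
Step 4. [r5c5∈{2}] r5c5 is down to just 2. So r5c5=2.
Step 5. [r3c4∈{1,2,6}] r3c4 is the only open cell in col 4 admitting 2, so r3c4=2.
Step 6. [r4c1∈{1,2,6}] 1 has one home in row 4: r4c1 ⇒ r4c1=1.
Step 7. [r1c1∈{2,3,6}] 2 has one home in col 1: r1c1, so r1c1=2.
Step 8. [r1c3∈{6}] r1c3 has the single candidate 6, so r1c3=6.
Step 9. [r3c1∈{3,6}] across col 1, 6 lands solely at r3c1. So r3c1=6.
Step 10. [r1c4∈{3}] r1c4 is down to just 3. So r1c4=3.
Step 11. [r4c2∈{5}] nothing but 5 survives at r4c2, so r4c2=5.
Step 12. [r4c3∈{2}] only 2 remains possible at r4c3 ⇒ r4c3=2.
Step 13. [r3c3∈{4}] r3c3's peers cover all but 4, so r3c3=4.
Step 14. [r3c5∈{5}] only 5 remains possible at r3c5. So r3c5=5.
Step 15. [r1c5∈{4}] r1c5 has the single candidate 4, so r1c5=4.
Step 16. [r2c1∈{3}] r2c1 has the single candidate 3 ⇒ r2c1=3.
Step 17. [r5c2∈{6}] only 6 remains possible at r5c2, so r5c2=6.
Step 18. [r2c4∈{6}] r2c4 has the single candidate 6, so r2c4=6.
Step 19. [r5c4∈{1}] only 1 remains possible at r5c4, so r5c4=1.
Step 20. [r3c6∈{1}] r3c6 is down to just 1. So r3c6=1.
Step 21. [r4c5∈{6}] nothing but 6 survives at r4c5. So r4c5=6.
Step 22. [r6c5∈{3}] nothing but 3 survives at r6c5 ⇒ r6c5=3.
Step 23. [r3c2∈{3}] r3c2 has the single candidate 3 ⇒ r3c2=3.

Answer: 2 1 6 3 4 5 / 3 4 5 6 1 2 / 6 3 4 2 5 1 / 1 5 2 4 6 3 / 5 6 3 1 2 4 / 4 2 1 5 3 6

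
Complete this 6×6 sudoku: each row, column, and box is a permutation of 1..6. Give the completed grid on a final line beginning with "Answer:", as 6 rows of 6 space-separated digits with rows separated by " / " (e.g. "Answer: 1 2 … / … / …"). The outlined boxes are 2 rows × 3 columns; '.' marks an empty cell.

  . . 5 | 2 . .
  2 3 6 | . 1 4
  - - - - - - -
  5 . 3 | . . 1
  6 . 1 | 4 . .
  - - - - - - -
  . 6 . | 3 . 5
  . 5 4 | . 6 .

Step 1. [r3c5∈{2}] r3c5's peers cover all but 2, so r3c5=2.
Step 2. [r4c6∈{3}] nothing but 3 survives at r4c6 ⇒ r4c6=3.
Step 3. [r5c1∈{1}] r5c1 has the single candidate 1. So r5c1=1.
Step 4. [r1c2∈{1,4}] across row 1, 1 lands solely at r1c2 ⇒ r1c2=1.
Step 5. [r6c4∈{1}] only 1 remains possible at r6c4 ⇒ r6c4=1.
Step 6. [r4c5∈{5}] nothing but 5 survives at r4c5, so r4c5=5.
Step 7. [r6c1∈{3}] nothing but 3 survives at r6c1, so r6c1=3.
Step 8. [r4c2∈{2}] r4c2 has the single candidate 2, so r4c2=2.
Step 9. [r5c5∈{4}] r5c5 has the single candidate 4. So r5c5=4.
Step 10. [r1c5∈{3}] r1c5 has the single candidate 3. So r1c5=3.
Step 11. [r2c4∈{5}] r2c4 has the single candidate 5 ⇒ r2c4=5.
Step 12. [r1c1∈{4}] r1c1 is down to just 4, so r1c1=4.
Step 13. [r5c3∈{2}] only 2 remains possible at r5c3, so r5c3=2.
Step 14. [r6c6∈{2}] nothing but 2 survives at r6c6 ⇒ r6c6=2.
Step 15. [r3c2∈{4}] r3c2 has the single candidate 4, so r3c2=4.
Step 16. [r1c6∈{6}] nothing but 6 survives at r1c6. So r1c6=6.
Step 17. [r3c4∈{6}] r3c4 is down to just 6. So r3c4=6.

Answer: 4 1 5 2 3 6 / 2 3 6 5 1 4 / 5 4 3 6 2 1 / 6 2 1 4 5 3 / 1 6 2 3 4 5 / 3 5 4 1 6 2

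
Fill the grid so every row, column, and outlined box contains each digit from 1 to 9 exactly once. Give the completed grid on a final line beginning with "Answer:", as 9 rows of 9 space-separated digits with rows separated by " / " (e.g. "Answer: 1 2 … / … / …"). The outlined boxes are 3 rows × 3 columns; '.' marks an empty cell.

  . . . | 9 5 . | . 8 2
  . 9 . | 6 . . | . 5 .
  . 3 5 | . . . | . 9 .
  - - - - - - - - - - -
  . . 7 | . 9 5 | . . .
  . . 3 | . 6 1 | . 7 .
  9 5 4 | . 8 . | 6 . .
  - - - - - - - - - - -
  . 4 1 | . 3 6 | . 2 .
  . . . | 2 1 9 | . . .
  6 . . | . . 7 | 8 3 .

Step 1. [r9c9∈{1,4,5,9}] r9c9 is the only open cell in row 9 admitting 1 ⇒ r9c9=1.
Step 2. [r3c4∈{1,4,7,8}] 1 has one home in col 4: r3c4, so r3c4=1.
Step 3. [r6c9∈{3}] r6c9's peers cover all but 3, so r6c9=3.
Step 4. [r4c2∈{1,2,6,8}] r4c2 is the only open cell in row 4 admitting 6. So r4c2=6.
Step 5. [r4c1∈{1,2,8}] 1 has one home in box 4: r4c1 ⇒ r4c1=1.
Step 6. [r4c8∈{4}] r4c8 has the single candidate 4. So r4c8=4.
Step 7. [r8c3∈{8}] r8c3 is down to just 8 ⇒ r8c3=8.
Step 8. [r8c2∈{7}] r8c2 is down to just 7, so r8c2=7.
Step 9. [r2c3∈{2}] r2c3's peers cover all but 2 ⇒ r2c3=2.
Step 10. [r7c1∈{5}] r7c1 has the single candidate 5, so r7c1=5.
Step 11. [r2c7∈{1,3,4,7}] across row 2, 1 lands solely at r2c7 ⇒ r2c7=1.
Step 12. [r9c5∈{4}] only 4 remains possible at r9c5 ⇒ r9c5=4.
Step 13. [r3c9∈{4,6,7}] row 3 places 6 nowhere but r3c9, so r3c9=6.
Step 14. [r1c7∈{3,4,7}] r1c7 is the only open cell in col 7 admitting 3. So r1c7=3.
Step 15. [r5c1∈{2,8}] 2 has one home in col 1: r5c1. So r5c1=2.
Step 16. [r1c6∈{4}] only 4 remains possible at r1c6, so r1c6=4.
Step 17. [r2c5∈{7}] r2c5 has the single candidate 7, so r2c5=7.
Step 18. [r2c9∈{4}] r2c9 is down to just 4 ⇒ r2c9=4.
Step 19. [r8c9∈{5}] nothing but 5 survives at r8c9. So r8c9=5.
Step 20. [r3c1∈{4,7,8}] r3c1 is the only open cell in row 3 admitting 4 ⇒ r3c1=4.
Step 21. [r7c9∈{7,9}] 7 has one home in col 9: r7c9 ⇒ r7c9=7.
Step 22. [r3c6∈{2,8}] across row 3, 8 lands solely at r3c6, so r3c6=8.
Step 23. [r5c9∈{8,9}] across col 9, 9 lands solely at r5c9. So r5c9=9.
Step 24. [r4c4∈{3}] r4c4 is down to just 3, so r4c4=3.
Step 25. [r4c9∈{8}] only 8 remains possible at r4c9 ⇒ r4c9=8.
Step 26. [r8c1∈{3}] r8c1's peers cover all but 3 ⇒ r8c1=3.
Step 27. [r3c7∈{7}] r3c7's peers cover all but 7 ⇒ r3c7=7.
Step 28. [r7c7∈{9}] nothing but 9 survives at r7c7, so r7c7=9.
Step 29. [r9c2∈{2}] only 2 remains possible at r9c2. So r9c2=2.
Step 30. [r7c4∈{8}] only 8 remains possible at r7c4, so r7c4=8.
Step 31. [r6c8∈{1}] r6c8's peers cover all but 1 ⇒ r6c8=1.
Step 32. [r5c7∈{5}] r5c7's peers cover all but 5, so r5c7=5.
Step 33. [r5c2∈{8}] r5c2 has the single candidate 8. So r5c2=8.
Step 34. [r1c3∈{6}] r1c3's peers cover all but 6, so r1c3=6.
Step 35. [r1c2∈{1}] r1c2's peers cover all but 1. So r1c2=1.
Step 36. [r2c6∈{3}] r2c6's peers cover all but 3 ⇒ r2c6=3.
Step 37. [r4c7∈{2}] r4c7 has the single candidate 2. So r4c7=2.
Step 38. [r8c8∈{6}] r8c8 is down to just 6, so r8c8=6.
Step 39. [r9c3∈{9}] r9c3 is down to just 9, so r9c3=9.
Step 40. [r2c1∈{8}] r2c1 has the single candidate 8. So r2c1=8.
Step 41. [r9c4∈{5}] r9c4's peers cover all but 5 ⇒ r9c4=5.
Step 42. [r8c7∈{4}] r8c7's peers cover all but 4 ⇒ r8c7=4.
Step 43. [r1c1∈{7}] r1c1 has the single candidate 7 ⇒ r1c1=7.
Step 44. [r6c4∈{7}] r6c4's peers cover all but 7. So r6c4=7.
Step 45. [r3c5∈{2}] only 2 remains possible at r3c5. So r3c5=2.
Step 46. [r6c6∈{2}] r6c6 has the single candidate 2 ⇒ r6c6=2.
Step 47. [r5c4∈{4}] only 4 remains possible at r5c4, so r5c4=4.

Answer: 7 1 6 9 5 4 3 8 2 / 8 9 2 6 7 3 1 5 4 / 4 3 5 1 2 8 7 9 6 / 1 6 7 3 9 5 2 4 8 / 2 8 3 4 6 1 5 7 9 / 9 5 4 7 8 2 6 1 3 / 5 4 1 8 3 6 9 2 7 / 3 7 8 2 1 9 4 6 5 / 6 2 9 5 4 7 8 3 1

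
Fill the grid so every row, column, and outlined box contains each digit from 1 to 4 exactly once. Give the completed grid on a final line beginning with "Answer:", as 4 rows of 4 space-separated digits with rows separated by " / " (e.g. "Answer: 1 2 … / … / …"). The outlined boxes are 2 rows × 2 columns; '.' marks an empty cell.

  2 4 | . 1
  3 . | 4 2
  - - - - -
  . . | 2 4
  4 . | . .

Step 1. [r2c2∈{1}] r2c2's peers cover all but 1 ⇒ r2c2=1.
Step 2. [r4c4∈{3}] r4c4's peers cover all but 3 ⇒ r4c4=3.
Step 3. [r3c2∈{3}] nothing but 3 survives at r3c2. So r3c2=3.
Step 4. [r3c1∈{1}] only 1 remains possible at r3c1 ⇒ r3c1=1.
Step 5. [r4c2∈{2}] r4c2 is down to just 2, so r4c2=2.
Step 6. [r1c3∈{3}] r1c3's peers cover all but 3 ⇒ r1c3=3.
Step 7. [r4c3∈{1}] r4c3 has the single candidate 1, so r4c3=1.

Answer: 2 4 3 1 / 3 1 4 2 / 1 3 2 4 / 4 2 1 3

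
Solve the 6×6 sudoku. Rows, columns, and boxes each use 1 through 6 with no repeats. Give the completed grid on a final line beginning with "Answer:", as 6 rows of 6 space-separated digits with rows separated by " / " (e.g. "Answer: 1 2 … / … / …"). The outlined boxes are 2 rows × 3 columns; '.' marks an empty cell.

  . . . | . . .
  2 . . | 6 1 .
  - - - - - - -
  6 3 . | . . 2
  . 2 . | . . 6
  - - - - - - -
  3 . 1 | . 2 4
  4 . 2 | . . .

Step 1. [r5c4∈{5}] only 5 remains possible at r5c4 ⇒ r5c4=5.
Step 2. [r1c2∈{1,4,5,6}] in col 2, 1 fits only at r1c2. So r1c2=1.
Step 3. [r1c1∈{5}] r1c1's peers cover all but 5 ⇒ r1c1=5.
Step 4. [r1c6∈{3}] nothing but 3 survives at r1c6, so r1c6=3.
Step 5. [r1c5∈{4}] only 4 remains possible at r1c5 ⇒ r1c5=4.
Step 6. [r3c4∈{1,4}] r3c4 is the only open cell in row 3 admitting 1. So r3c4=1.
Step 7. [r3c3∈{4,5}] 4 has one home in row 3: r3c3. So r3c3=4.
Step 8. [r6c5∈{3,6}] in col 5, 6 fits only at r6c5, so r6c5=6.
Step 9. [r4c5∈{3,5}] in col 5, 3 fits only at r4c5 ⇒ r4c5=3.
Step 10. [r2c2∈{4}] only 4 remains possible at r2c2. So r2c2=4.
Step 11. [r6c4∈{3}] r6c4 is down to just 3. So r6c4=3.
Step 12. [r4c3∈{5}] only 5 remains possible at r4c3. So r4c3=5.
Step 13. [r4c1∈{1}] r4c1 has the single candidate 1, so r4c1=1.
Step 14. [r3c5∈{5}] r3c5 is down to just 5, so r3c5=5.
Step 15. [r6c2∈{5}] r6c2 has the single candidate 5. So r6c2=5.
Step 16. [r4c4∈{4}] only 4 remains possible at r4c4, so r4c4=4.
Step 17. [r5c2∈{6}] r5c2 has the single candidate 6. So r5c2=6.
Step 18. [r2c3∈{3}] nothing but 3 survives at r2c3, so r2c3=3.
Step 19. [r1c3∈{6}] only 6 remains possible at r1c3 ⇒ r1c3=6.
Step 20. [r6c6∈{1}] r6c6's peers cover all but 1. So r6c6=1.
Step 21. [r2c6∈{5}] nothing but 5 survives at r2c6 ⇒ r2c6=5.
Step 22. [r1c4∈{2}] nothing but 2 survives at r1c4 ⇒ r1c4=2.

Answer: 5 1 6 2 4 3 / 2 4 3 6 1 5 / 6 3 4 1 5 2 / 1 2 5 4 3 6 / 3 6 1 5 2 4 / 4 5 2 3 6 1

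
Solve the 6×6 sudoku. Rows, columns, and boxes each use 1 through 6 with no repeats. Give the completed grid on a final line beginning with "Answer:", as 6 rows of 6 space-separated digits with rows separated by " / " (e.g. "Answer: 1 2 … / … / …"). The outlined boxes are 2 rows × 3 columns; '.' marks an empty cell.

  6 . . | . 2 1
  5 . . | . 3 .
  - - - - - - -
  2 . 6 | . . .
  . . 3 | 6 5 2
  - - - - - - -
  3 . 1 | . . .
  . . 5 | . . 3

Step 1. [r2c4∈{4}] r2c4 has the single candidate 4. So r2c4=4.
Step 2. [r6c1∈{4}] r6c1's peers cover all but 4 ⇒ r6c1=4.
Step 3. [r4c2∈{1,4}] across row 4, 4 lands solely at r4c2 ⇒ r4c2=4.
Step 4. [r5c6∈{4,5,6}] 5 has one home in col 6: r5c6. So r5c6=5.
Step 5. [r5c5∈{4,6}] r5c5 is the only open cell in row 5 admitting 4, so r5c5=4.
Step 6. [r3c5∈{1}] only 1 remains possible at r3c5 ⇒ r3c5=1.
Step 7. [r5c2∈{2,6}] 6 has one home in row 5: r5c2. So r5c2=6.
Step 8. [r6c2∈{2}] only 2 remains possible at r6c2 ⇒ r6c2=2.
Step 9. [r6c4∈{1}] r6c4 has the single candidate 1 ⇒ r6c4=1.
Step 10. [r1c2∈{3}] r1c2's peers cover all but 3. So r1c2=3.
Step 11. [r6c5∈{6}] nothing but 6 survives at r6c5, so r6c5=6.
Step 12. [r5c4∈{2}] r5c4's peers cover all but 2 ⇒ r5c4=2.
Step 13. [r2c2∈{1}] nothing but 1 survives at r2c2, so r2c2=1.
Step 14. [r3c6∈{4}] r3c6's peers cover all but 4, so r3c6=4.
Step 15. [r2c6∈{6}] r2c6's peers cover all but 6 ⇒ r2c6=6.
Step 16. [r3c4∈{3}] r3c4 is down to just 3. So r3c4=3.
Step 17. [r3c2∈{5}] only 5 remains possible at r3c2 ⇒ r3c2=5.
Step 18. [r1c4∈{5}] only 5 remains possible at r1c4, so r1c4=5.
Step 19. [r4c1∈{1}] r4c1's peers cover all but 1. So r4c1=1.
Step 20. [r1c3∈{4}] r1c3's peers cover all but 4 ⇒ r1c3=4.
Step 21. [r2c3∈{2}] r2c3 has the single candidate 2, so r2c3=2.

Answer: 6 3 4 5 2 1 / 5 1 2 4 3 6 / 2 5 6 3 1 4 / 1 4 3 6 5 2 / 3 6 1 2 4 5 / 4 2 5 1 6 3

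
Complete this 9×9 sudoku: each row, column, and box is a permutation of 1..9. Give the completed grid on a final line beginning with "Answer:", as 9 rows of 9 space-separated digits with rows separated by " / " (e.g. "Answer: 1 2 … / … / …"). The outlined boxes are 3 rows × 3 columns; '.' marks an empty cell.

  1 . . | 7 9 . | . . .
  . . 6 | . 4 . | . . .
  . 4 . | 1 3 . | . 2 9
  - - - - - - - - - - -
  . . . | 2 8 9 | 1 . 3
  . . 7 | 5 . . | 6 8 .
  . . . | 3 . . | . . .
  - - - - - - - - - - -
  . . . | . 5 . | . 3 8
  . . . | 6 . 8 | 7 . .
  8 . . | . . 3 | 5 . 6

Step 1. [r5c5∈{1}] only 1 remains possible at r5c5, so r5c5=1.
Step 2. [r8c5∈{2}] r8c5's peers cover all but 2. So r8c5=2.
Step 3. [r7c7∈{2,4,9}] across box 9, 2 lands solely at r7c7 ⇒ r7c7=2.
Step 4. [r6c7∈{4,9}] r6c7 is the only open cell in col 7 admitting 9 ⇒ r6c7=9.
Step 5. [r4c8∈{4,5,7}] across row 4, 7 lands solely at r4c8 ⇒ r4c8=7.
Step 6. [r1c7∈{3,4,8}] r1c7 is the only open cell in col 7 admitting 4 ⇒ r1c7=4.
Step 7. [r1c9∈{5}] r1c9's peers cover all but 5, so r1c9=5.
Step 8. [r5c6∈{4}] nothing but 4 survives at r5c6, so r5c6=4.
Step 9. [r3c1∈{5,7}] across row 3, 7 lands solely at r3c1 ⇒ r3c1=7.
Step 10. [r6c5∈{6,7}] in col 5, 6 fits only at r6c5, so r6c5=6.
Step 11. [r6c8∈{4,5}] across col 8, 5 lands solely at r6c8, so r6c8=5.
Step 12. [r6c9∈{2,4}] in box 6, 4 fits only at r6c9, so r6c9=4.
Step 13. [r8c9∈{1}] only 1 remains possible at r8c9 ⇒ r8c9=1.
Step 14. [r6c1∈{2}] r6c1 is down to just 2 ⇒ r6c1=2.
Step 15. [r7c6∈{1,7}] col 6 places 1 nowhere but r7c6, so r7c6=1.
Step 16. [r2c7∈{3,8}] across col 7, 3 lands solely at r2c7, so r2c7=3.
Step 17. [r7c2∈{6,7,9}] 7 has one home in row 7: r7c2 ⇒ r7c2=7.
Step 18. [r7c1∈{4,6,9}] r7c1 is the only open cell in row 7 admitting 6 ⇒ r7c1=6.
Step 19. [r3c6∈{5,6}] across row 3, 6 lands solely at r3c6, so r3c6=6.
Step 20. [r3c3∈{5,8}] in row 3, 5 fits only at r3c3. So r3c3=5.
Step 21. [r4c3∈{4}] r4c3's peers cover all but 4. So r4c3=4.
Step 22. [r7c3∈{9}] r7c3's peers cover all but 9. So r7c3=9.
Step 23. [r8c3∈{3}] r8c3's peers cover all but 3, so r8c3=3.
Step 24. [r1c6∈{2}] r1c6's peers cover all but 2, so r1c6=2.
Step 25. [r1c3∈{8}] r1c3 is down to just 8 ⇒ r1c3=8.
Step 26. [r5c1∈{3,9}] r5c1 is the only open cell in col 1 admitting 3 ⇒ r5c1=3.
Step 27. [r9c3∈{1,2}] in col 3, 2 fits only at r9c3, so r9c3=2.
Step 28. [r9c4∈{4,9}] across col 4, 9 lands solely at r9c4 ⇒ r9c4=9.
Step 29. [r8c1∈{4,5}] across col 1, 4 lands solely at r8c1, so r8c1=4.
Step 30. [r4c2∈{5,6}] 6 has one home in row 4: r4c2, so r4c2=6.
Step 31. [r2c2∈{2,9}] 2 has one home in row 2: r2c2, so r2c2=2.
Step 32. [r6c3∈{1}] r6c3 has the single candidate 1 ⇒ r6c3=1.
Step 33. [r2c6∈{5}] r2c6 is down to just 5 ⇒ r2c6=5.
Step 34. [r6c2∈{8}] nothing but 8 survives at r6c2, so r6c2=8.
Step 35. [r3c7∈{8}] r3c7 is down to just 8. So r3c7=8.
Step 36. [r8c2∈{5}] nothing but 5 survives at r8c2 ⇒ r8c2=5.
Step 37. [r6c6∈{7}] only 7 remains possible at r6c6 ⇒ r6c6=7.
Step 38. [r2c4∈{8}] r2c4 has the single candidate 8 ⇒ r2c4=8.
Step 39. [r1c2∈{3}] r1c2 is down to just 3. So r1c2=3.
Step 40. [r2c9∈{7}] r2c9 is down to just 7 ⇒ r2c9=7.
Step 41. [r5c2∈{9}] nothing but 9 survives at r5c2. So r5c2=9.
Step 42. [r5c9∈{2}] r5c9's peers cover all but 2. So r5c9=2.
Step 43. [r4c1∈{5}] r4c1 is down to just 5, so r4c1=5.
Step 44. [r2c8∈{1}] r2c8 has the single candidate 1 ⇒ r2c8=1.
Step 45. [r9c8∈{4}] r9c8 is down to just 4 ⇒ r9c8=4.
Step 46. [r8c8∈{9}] r8c8's peers cover all but 9 ⇒ r8c8=9.
Step 47. [r7c4∈{4}] r7c4 has the single candidate 4. So r7c4=4.
Step 48. [r2c1∈{9}] r2c1 is down to just 9, so r2c1=9.
Step 49. [r9c5∈{7}] r9c5 is down to just 7 ⇒ r9c5=7.
Step 50. [r1c8∈{6}] r1c8's peers cover all but 6, so r1c8=6.
Step 51. [r9c2∈{1}] r9c2's peers cover all but 1. So r9c2=1.

Answer: 1 3 8 7 9 2 4 6 5 / 9 2 6 8 4 5 3 1 7 / 7 4 5 1 3 6 8 2 9 / 5 6 4 2 8 9 1 7 3 / 3 9 7 5 1 4 6 8 2 / 2 8 1 3 6 7 9 5 4 / 6 7 9 4 5 1 2 3 8 / 4 5 3 6 2 8 7 9 1 / 8 1 2 9 7 3 5 4 6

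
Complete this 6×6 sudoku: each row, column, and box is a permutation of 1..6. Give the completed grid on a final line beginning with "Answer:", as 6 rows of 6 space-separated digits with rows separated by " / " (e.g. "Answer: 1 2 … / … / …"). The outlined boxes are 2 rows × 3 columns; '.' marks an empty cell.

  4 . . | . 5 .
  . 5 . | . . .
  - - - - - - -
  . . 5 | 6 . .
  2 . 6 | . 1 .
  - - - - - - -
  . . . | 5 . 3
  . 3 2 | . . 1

Step 1. [r5c5∈{2,4,6}] 2 has one home in row 5: r5c5. So r5c5=2.
Step 2. [r4c2∈{4}] nothing but 4 survives at r4c2. So r4c2=4.
Step 3. [r1c2∈{1,2,6}] in col 2, 2 fits only at r1c2. So r1c2=2.
Step 4. [r2c1∈{1,3,6}] across box 1, 6 lands solely at r2c1 ⇒ r2c1=6.
Step 5. [r2c4∈{1,2,3,4}] 2 has one home in col 4: r2c4, so r2c4=2.
Step 6. [r2c3∈{1,3}] in row 2, 1 fits only at r2c3 ⇒ r2c3=1.
Step 7. [r2c5∈{3,4}] in row 2, 3 fits only at r2c5. So r2c5=3.
Step 8. [r5c1∈{1}] only 1 remains possible at r5c1. So r5c1=1.
Step 9. [r3c5∈{4}] r3c5 has the single candidate 4. So r3c5=4.
Step 10. [r3c2∈{1}] nothing but 1 survives at r3c2. So r3c2=1.
Step 11. [r3c1∈{3}] r3c1 has the single candidate 3 ⇒ r3c1=3.
Step 12. [r4c6∈{5}] r4c6 is down to just 5 ⇒ r4c6=5.
Step 13. [r4c4∈{3}] r4c4's peers cover all but 3. So r4c4=3.
Step 14. [r1c3∈{3}] r1c3's peers cover all but 3. So r1c3=3.
Step 15. [r3c6∈{2}] nothing but 2 survives at r3c6 ⇒ r3c6=2.
Step 16. [r2c6∈{4}] r2c6's peers cover all but 4, so r2c6=4.
Step 17. [r6c4∈{4}] r6c4 has the single candidate 4, so r6c4=4.
Step 18. [r5c2∈{6}] r5c2 has the single candidate 6. So r5c2=6.
Step 19. [r5c3∈{4}] only 4 remains possible at r5c3. So r5c3=4.
Step 20. [r6c1∈{5}] only 5 remains possible at r6c1, so r6c1=5.
Step 21. [r6c5∈{6}] r6c5 is down to just 6. So r6c5=6.
Step 22. [r1c4∈{1}] only 1 remains possible at r1c4, so r1c4=1.
Step 23. [r1c6∈{6}] r1c6 is down to just 6. So r1c6=6.

Answer: 4 2 3 1 5 6 / 6 5 1 2 3 4 / 3 1 5 6 4 2 / 2 4 6 3 1 5 / 1 6 4 5 2 3 / 5 3 2 4 6 1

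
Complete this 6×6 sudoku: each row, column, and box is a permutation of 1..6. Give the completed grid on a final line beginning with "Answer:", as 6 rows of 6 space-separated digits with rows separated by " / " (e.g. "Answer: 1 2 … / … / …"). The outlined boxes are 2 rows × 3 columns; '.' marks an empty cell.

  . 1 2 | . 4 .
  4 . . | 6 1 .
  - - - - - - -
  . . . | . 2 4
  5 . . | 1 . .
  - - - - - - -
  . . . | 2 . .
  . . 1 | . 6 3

Step 1. [r4c2∈{2,3,4,6}] r4c2 is the only open cell in row 4 admitting 2 ⇒ r4c2=2.
Step 2. [r5c5∈{5}] r5c5's peers cover all but 5 ⇒ r5c5=5.
Step 3. [r1c4∈{3,5}] 3 has one home in box 2: r1c4. So r1c4=3.
Step 4. [r2c3∈{3,5}] r2c3 is the only open cell in col 3 admitting 5, so r2c3=5.
Step 5. [r4c3∈{3,4,6}] row 4 places 4 nowhere but r4c3 ⇒ r4c3=4.
Step 6. [r5c2∈{3,4,6}] in row 5, 4 fits only at r5c2 ⇒ r5c2=4.
Step 7. [r3c2∈{3,6}] r3c2 is the only open cell in col 2 admitting 6, so r3c2=6.
Step 8. [r3c3∈{3}] r3c3 is down to just 3, so r3c3=3.
Step 9. [r1c1∈{6}] r1c1 has the single candidate 6 ⇒ r1c1=6.
Step 10. [r4c5∈{3}] nothing but 3 survives at r4c5, so r4c5=3.
Step 11. [r1c6∈{5}] r1c6 has the single candidate 5. So r1c6=5.
Step 12. [r5c6∈{1}] r5c6 is down to just 1. So r5c6=1.
Step 13. [r2c6∈{2}] r2c6's peers cover all but 2, so r2c6=2.
Step 14. [r2c2∈{3}] r2c2 has the single candidate 3 ⇒ r2c2=3.
Step 15. [r6c1∈{2}] r6c1 is down to just 2. So r6c1=2.
Step 16. [r3c4∈{5}] r3c4 has the single candidate 5 ⇒ r3c4=5.
Step 17. [r3c1∈{1}] only 1 remains possible at r3c1 ⇒ r3c1=1.
Step 18. [r5c3∈{6}] r5c3 is down to just 6 ⇒ r5c3=6.
Step 19. [r4c6∈{6}] only 6 remains possible at r4c6. So r4c6=6.
Step 20. [r6c4∈{4}] r6c4's peers cover all but 4. So r6c4=4.
Step 21. [r5c1∈{3}] nothing but 3 survives at r5c1. So r5c1=3.
Step 22. [r6c2∈{5}] r6c2's peers cover all but 5. So r6c2=5.

Answer: 6 1 2 3 4 5 / 4 3 5 6 1 2 / 1 6 3 5 2 4 / 5 2 4 1 3 6 / 3 4 6 2 5 1 / 2 5 1 4 6 3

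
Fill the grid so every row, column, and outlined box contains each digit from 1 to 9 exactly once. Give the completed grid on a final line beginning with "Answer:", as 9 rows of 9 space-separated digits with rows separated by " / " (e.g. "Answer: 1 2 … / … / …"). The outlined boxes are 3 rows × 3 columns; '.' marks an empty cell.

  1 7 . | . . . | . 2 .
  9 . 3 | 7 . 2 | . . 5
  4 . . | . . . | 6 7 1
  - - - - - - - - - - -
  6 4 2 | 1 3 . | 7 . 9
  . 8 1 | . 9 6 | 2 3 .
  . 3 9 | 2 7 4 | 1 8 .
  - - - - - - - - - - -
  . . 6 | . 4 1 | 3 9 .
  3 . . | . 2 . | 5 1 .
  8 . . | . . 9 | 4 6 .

Step 1. [r9c5∈{5}] r9c5 has the single candidate 5. So r9c5=5.
Step 2. [r3c5∈{8}] r3c5 has the single candidate 8 ⇒ r3c5=8.
Step 3. [r1c4∈{3,4,5,6,9}] col 4 places 4 nowhere but r1c4. So r1c4=4.
Step 4. [r7c1∈{2,5,7}] 2 has one home in col 1: r7c1. So r7c1=2.
Step 5. [r3c3∈{5}] nothing but 5 survives at r3c3, so r3c3=5.
Step 6. [r7c9∈{7,8}] in row 7, 7 fits only at r7c9 ⇒ r7c9=7.
Step 7. [r8c9∈{8}] only 8 remains possible at r8c9, so r8c9=8.
Step 8. [r3c6∈{3}] r3c6 has the single candidate 3. So r3c6=3.
Step 9. [r5c4∈{5}] nothing but 5 survives at r5c4, so r5c4=5.
Step 10. [r1c7∈{8,9}] row 1 places 9 nowhere but r1c7, so r1c7=9.
Step 11. [r2c5∈{1,6}] across row 2, 1 lands solely at r2c5, so r2c5=1.
Step 12. [r9c3∈{7}] only 7 remains possible at r9c3 ⇒ r9c3=7.
Step 13. [r4c8∈{5}] r4c8 has the single candidate 5, so r4c8=5.
Step 14. [r9c4∈{3}] r9c4's peers cover all but 3 ⇒ r9c4=3.
Step 15. [r3c2∈{2}] r3c2 has the single candidate 2, so r3c2=2.
Step 16. [r7c2∈{5}] r7c2 is down to just 5. So r7c2=5.
Step 17. [r8c6∈{7}] r8c6 is down to just 7 ⇒ r8c6=7.
Step 18. [r5c1∈{7}] r5c1 has the single candidate 7 ⇒ r5c1=7.
Step 19. [r4c6∈{8}] r4c6 is down to just 8, so r4c6=8.
Step 20. [r1c9∈{3}] only 3 remains possible at r1c9 ⇒ r1c9=3.
Step 21. [r2c8∈{4}] r2c8 is down to just 4. So r2c8=4.
Step 22. [r3c4∈{9}] r3c4 is down to just 9, so r3c4=9.
Step 23. [r1c3∈{8}] r1c3 has the single candidate 8 ⇒ r1c3=8.
Step 24. [r8c2∈{9}] r8c2 has the single candidate 9, so r8c2=9.
Step 25. [r1c5∈{6}] r1c5 is down to just 6 ⇒ r1c5=6.
Step 26. [r6c9∈{6}] r6c9's peers cover all but 6, so r6c9=6.
Step 27. [r8c4∈{6}] only 6 remains possible at r8c4 ⇒ r8c4=6.
Step 28. [r6c1∈{5}] nothing but 5 survives at r6c1, so r6c1=5.
Step 29. [r9c9∈{2}] r9c9 is down to just 2 ⇒ r9c9=2.
Step 30. [r9c2∈{1}] only 1 remains possible at r9c2, so r9c2=1.
Step 31. [r2c7∈{8}] only 8 remains possible at r2c7. So r2c7=8.
Step 32. [r5c9∈{4}] only 4 remains possible at r5c9, so r5c9=4.
Step 33. [r8c3∈{4}] r8c3's peers cover all but 4. So r8c3=4.
Step 34. [r2c2∈{6}] r2c2's peers cover all but 6. So r2c2=6.
Step 35. [r1c6∈{5}] r1c6's peers cover all but 5. So r1c6=5.
Step 36. [r7c4∈{8}] r7c4 has the single candidate 8. So r7c4=8.

Answer: 1 7 8 4 6 5 9 2 3 / 9 6 3 7 1 2 8 4 5 / 4 2 5 9 8 3 6 7 1 / 6 4 2 1 3 8 7 5 9 / 7 8 1 5 9 6 2 3 4 / 5 3 9 2 7 4 1 8 6 / 2 5 6 8 4 1 3 9 7 / 3 9 4 6 2 7 5 1 8 / 8 1 7 3 5 9 4 6 2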